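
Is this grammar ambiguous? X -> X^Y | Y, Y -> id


precedence layered via separate nonterminal Y: deterministic
Unambiguous


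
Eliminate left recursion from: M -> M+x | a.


Left-recursive alternatives: M+x; non-recursive: a
Introduce M': M -> aM', M' -> +xM' | ε


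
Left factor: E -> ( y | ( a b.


Common prefix: '('
Factored: E -> ( E', E' -> y | a b


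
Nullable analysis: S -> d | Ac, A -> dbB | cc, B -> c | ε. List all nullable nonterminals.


A nonterminal is nullable iff some alternative derives ε (directly, or every symbol in it is nullable)
Nullable: {B}


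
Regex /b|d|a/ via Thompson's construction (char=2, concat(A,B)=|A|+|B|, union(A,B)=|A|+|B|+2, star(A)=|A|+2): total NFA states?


Syntax tree has 3 char leaf(s), 2 union(s), 0 star(s)
chars contribute 3×2 = 6; each union adds +2; each star adds +2
Total: 6 + 4 + 0 = 10 states


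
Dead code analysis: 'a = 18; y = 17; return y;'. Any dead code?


a is assigned but never read
Dead: 'a = 18'


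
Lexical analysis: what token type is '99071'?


Pattern: digits only
Type: INTEGER_LITERAL


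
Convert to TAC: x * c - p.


Break into single-operator statements:
t1 = x * c
t2 = t1 - p


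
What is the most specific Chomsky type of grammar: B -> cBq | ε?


Single nonterminal LHS, but c^n q^n is not regular
Classification: Type 2 (Context-Free)


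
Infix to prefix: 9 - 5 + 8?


left-to-right (same/higher precedence on left): tree is (+ (- 9 5) 8)
Prefix: + - 9 5 8


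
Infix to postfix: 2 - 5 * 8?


* has higher precedence, evaluate 5*8 first
Postfix: 2 5 8 * -


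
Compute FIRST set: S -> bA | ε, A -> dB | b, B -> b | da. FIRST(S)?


Per alternative of S: FIRST(bA) = {b}; FIRST(ε) = {ε}
FIRST(S) = {b, ε}


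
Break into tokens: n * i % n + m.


Scan left to right, longest-match per lexeme
Tokens: ID(n), OP(*), ID(i), OP(%), ID(n), OP(+), ID(m)


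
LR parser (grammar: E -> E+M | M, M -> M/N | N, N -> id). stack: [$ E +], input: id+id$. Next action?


no handle ('E+' is not any RHS); shift 'id'
Action: shift


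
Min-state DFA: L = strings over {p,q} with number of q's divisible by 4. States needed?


Track (count of q) mod 4: states 0..3, accept at 0
Minimal DFA: 4 states


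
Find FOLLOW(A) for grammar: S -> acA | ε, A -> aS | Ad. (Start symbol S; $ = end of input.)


$ ∈ FOLLOW(S). For each A -> αBβ: add FIRST(β)\{ε} to FOLLOW(B); if β nullable, add FOLLOW(A).
FOLLOW(A) = {$, d}


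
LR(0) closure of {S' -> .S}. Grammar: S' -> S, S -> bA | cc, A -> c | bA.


Start: S' -> .S
For each item with dot before a nonterminal B, add B -> .γ for every B-production
Closure: [S' -> .S, S -> .bA, S -> .cc]


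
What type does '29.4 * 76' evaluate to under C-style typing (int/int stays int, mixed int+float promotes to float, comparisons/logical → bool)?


Operand types: float * int
Rule: mixed int/float promotes to float; int/int stays int
Result type: float


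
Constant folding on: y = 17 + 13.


17 + 13 = 30 at compile time
Optimized: y = 30


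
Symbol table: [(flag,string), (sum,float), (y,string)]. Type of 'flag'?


Lookup 'flag' → type string


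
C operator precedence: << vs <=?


'<<' is shift (level 8); '<=' is relational (level 7)
Higher level binds tighter
'<<' has higher precedence than '<='


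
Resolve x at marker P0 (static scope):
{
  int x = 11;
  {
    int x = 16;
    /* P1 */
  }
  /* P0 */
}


x declared in the same block as P0
x = 11


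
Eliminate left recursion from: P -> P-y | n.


Left-recursive alternatives: P-y; non-recursive: n
Introduce P': P -> nP', P' -> -yP' | ε


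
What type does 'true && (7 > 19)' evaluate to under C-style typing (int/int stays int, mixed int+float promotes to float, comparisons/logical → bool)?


Operand types: bool && bool
Rule: logical operators take bool operands and yield bool
Result type: bool


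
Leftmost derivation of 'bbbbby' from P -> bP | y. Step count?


Derivation: P => bP => bbP => bbbP => bbbbP => bbbbbP => bbbbby
Steps: 6


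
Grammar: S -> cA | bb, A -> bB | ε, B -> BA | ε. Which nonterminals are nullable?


A nonterminal is nullable iff some alternative derives ε (directly, or every symbol in it is nullable)
Nullable: {A, B}


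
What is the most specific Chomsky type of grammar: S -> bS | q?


Right-linear: every RHS is a terminal or a terminal followed by one nonterminal
Classification: Type 3 (Regular)


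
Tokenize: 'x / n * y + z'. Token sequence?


Scan left to right, longest-match per lexeme
Tokens: ID(x), OP(/), ID(n), OP(*), ID(y), OP(+), ID(z)


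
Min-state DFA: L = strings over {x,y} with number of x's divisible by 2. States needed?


Track (count of x) mod 2: states 0..1, accept at 0
Minimal DFA: 2 states


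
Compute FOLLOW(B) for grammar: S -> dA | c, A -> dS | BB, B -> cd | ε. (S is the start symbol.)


$ ∈ FOLLOW(S). For each A -> αBβ: add FIRST(β)\{ε} to FOLLOW(B); if β nullable, add FOLLOW(A).
FOLLOW(B) = {$, c}


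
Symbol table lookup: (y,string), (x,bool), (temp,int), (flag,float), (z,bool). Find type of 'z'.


Lookup 'z' → type bool


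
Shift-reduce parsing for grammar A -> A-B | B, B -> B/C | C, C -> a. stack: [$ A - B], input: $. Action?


handle 'A-B' on top; lookahead ∈ FOLLOW(A) = {-, $}
Action: reduce (A -> A-B)


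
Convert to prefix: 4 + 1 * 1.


'*' binds tighter: tree is (+ 4 (* 1 1))
Prefix: + 4 * 1 1


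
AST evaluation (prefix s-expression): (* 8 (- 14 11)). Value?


Evaluate inner: (- 14 11) = 3
Evaluate root: (* 8 3) = 24
Result: 24


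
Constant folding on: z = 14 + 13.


14 + 13 = 27 at compile time
Optimized: z = 27


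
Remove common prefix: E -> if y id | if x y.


Common prefix: 'if'
Factored: E -> if E', E' -> y id | x y


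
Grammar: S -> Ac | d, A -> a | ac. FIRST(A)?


Per alternative of A: FIRST(a) = {a}; FIRST(ac) = {a}
FIRST(A) = {a}


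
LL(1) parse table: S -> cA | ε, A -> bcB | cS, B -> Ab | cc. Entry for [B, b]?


For [B, b]: 'b' ∈ FIRST(Ab)
Entry: B -> Ab


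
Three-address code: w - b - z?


Break into single-operator statements:
t1 = w - b
t2 = t1 - z


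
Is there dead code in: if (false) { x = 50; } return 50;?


condition is constant false, so the whole block is unreachable
Dead: 'if (false) { x = 50; }'


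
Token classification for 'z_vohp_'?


Pattern: letter/underscore followed by alphanumerics, not a keyword
Type: IDENTIFIER


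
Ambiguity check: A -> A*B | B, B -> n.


precedence layered via separate nonterminal B: deterministic
Unambiguous


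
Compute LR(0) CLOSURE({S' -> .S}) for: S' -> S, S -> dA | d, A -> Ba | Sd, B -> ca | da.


Start: S' -> .S
For each item with dot before a nonterminal B, add B -> .γ for every B-production
Closure: [S' -> .S, S -> .dA, S -> .d]


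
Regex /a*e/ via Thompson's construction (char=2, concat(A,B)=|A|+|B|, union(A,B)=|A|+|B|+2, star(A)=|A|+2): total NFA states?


Syntax tree has 2 char leaf(s), 0 union(s), 1 star(s)
chars contribute 2×2 = 4; each union adds +2; each star adds +2
Total: 4 + 0 + 2 = 6 states


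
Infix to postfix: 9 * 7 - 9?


Left to right (same or higher precedence on left)
Postfix: 9 7 * 9 -


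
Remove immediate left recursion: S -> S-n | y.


Left-recursive alternatives: S-n; non-recursive: y
Introduce S': S -> yS', S' -> -nS' | ε


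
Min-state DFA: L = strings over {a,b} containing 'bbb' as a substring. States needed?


KMP-style automaton: 3 progress states + 1 absorbing accept = 4
Minimal DFA: 4 states


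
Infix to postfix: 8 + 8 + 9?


Left to right (same or higher precedence on left)
Postfix: 8 8 + 9 +


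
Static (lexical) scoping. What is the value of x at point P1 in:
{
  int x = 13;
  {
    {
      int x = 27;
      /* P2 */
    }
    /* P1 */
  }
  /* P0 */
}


P1's block does not declare x; resolves to the enclosing declaration at depth 0
x = 13


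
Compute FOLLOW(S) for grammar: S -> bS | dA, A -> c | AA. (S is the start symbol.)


$ ∈ FOLLOW(S). For each A -> αBβ: add FIRST(β)\{ε} to FOLLOW(B); if β nullable, add FOLLOW(A).
FOLLOW(S) = {$}


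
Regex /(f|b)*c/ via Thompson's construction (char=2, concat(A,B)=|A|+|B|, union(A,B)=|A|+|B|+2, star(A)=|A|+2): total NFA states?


Syntax tree has 3 char leaf(s), 1 union(s), 1 star(s)
chars contribute 3×2 = 6; each union adds +2; each star adds +2
Total: 6 + 2 + 2 = 10 states


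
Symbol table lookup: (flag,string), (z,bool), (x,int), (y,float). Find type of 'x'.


Lookup 'x' → type int


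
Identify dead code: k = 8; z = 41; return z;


k is assigned but never read
Dead: 'k = 8'


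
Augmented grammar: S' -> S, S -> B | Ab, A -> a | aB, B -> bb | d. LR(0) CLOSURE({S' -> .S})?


Start: S' -> .S
For each item with dot before a nonterminal B, add B -> .γ for every B-production
Closure: [S' -> .S, S -> .B, S -> .Ab, B -> .bb, B -> .d, A -> .a, A -> .aB]


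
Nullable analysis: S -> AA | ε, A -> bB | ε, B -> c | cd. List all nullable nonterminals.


A nonterminal is nullable iff some alternative derives ε (directly, or every symbol in it is nullable)
Nullable: {A, S}


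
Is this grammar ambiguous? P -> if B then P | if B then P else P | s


dangling else: 'if B then if B then s else s' parses two ways
Ambiguous


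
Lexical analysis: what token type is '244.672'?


Pattern: digits with a decimal point
Type: FLOAT_LITERAL


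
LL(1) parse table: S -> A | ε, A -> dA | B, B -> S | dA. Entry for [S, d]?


For [S, d]: 'd' ∈ FIRST(A)
Entry: S -> A


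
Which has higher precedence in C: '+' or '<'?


'+' is additive (level 9); '<' is relational (level 7)
Higher level binds tighter
'+' has higher precedence than '<'


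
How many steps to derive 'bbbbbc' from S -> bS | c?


Derivation: S => bS => bbS => bbbS => bbbbS => bbbbbS => bbbbbc
Steps: 6


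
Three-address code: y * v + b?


Break into single-operator statements:
t1 = y * v
t2 = t1 + b


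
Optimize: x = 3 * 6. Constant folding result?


3 * 6 = 18 at compile time
Optimized: x = 18


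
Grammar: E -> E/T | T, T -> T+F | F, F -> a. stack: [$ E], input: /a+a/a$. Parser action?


shift '/' to continue E -> E/T
Action: shift


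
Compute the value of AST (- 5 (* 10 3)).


Evaluate inner: (* 10 3) = 30
Evaluate root: (- 5 30) = -25
Result: -25


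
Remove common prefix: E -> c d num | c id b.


Common prefix: 'c'
Factored: E -> c E', E' -> d num | id b


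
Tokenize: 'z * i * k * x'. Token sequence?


Scan left to right, longest-match per lexeme
Tokens: ID(z), OP(*), ID(i), OP(*), ID(k), OP(*), ID(x)


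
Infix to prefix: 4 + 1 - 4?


left-to-right (same/higher precedence on left): tree is (- (+ 4 1) 4)
Prefix: - + 4 1 4


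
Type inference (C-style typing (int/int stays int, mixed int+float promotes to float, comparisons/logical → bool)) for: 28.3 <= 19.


Operand types: float <= int
Rule: comparison yields bool
Result type: bool


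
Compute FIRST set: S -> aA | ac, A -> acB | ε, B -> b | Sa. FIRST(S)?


Per alternative of S: FIRST(aA) = {a}; FIRST(ac) = {a}
FIRST(S) = {a}


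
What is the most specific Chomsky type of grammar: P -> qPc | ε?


Single nonterminal LHS, but q^n c^n is not regular
Classification: Type 2 (Context-Free)


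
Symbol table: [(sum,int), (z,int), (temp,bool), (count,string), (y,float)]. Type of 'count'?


Lookup 'count' → type string


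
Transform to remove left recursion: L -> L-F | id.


Left-recursive alternatives: L-F; non-recursive: id
Introduce L': L -> idL', L' -> -FL' | ε


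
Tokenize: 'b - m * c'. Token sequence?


Scan left to right, longest-match per lexeme
Tokens: ID(b), OP(-), ID(m), OP(*), ID(c)


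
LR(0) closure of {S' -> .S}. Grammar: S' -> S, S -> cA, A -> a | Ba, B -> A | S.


Start: S' -> .S
For each item with dot before a nonterminal B, add B -> .γ for every B-production
Closure: [S' -> .S, S -> .cA]


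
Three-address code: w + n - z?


Break into single-operator statements:
t1 = w + n
t2 = t1 - z


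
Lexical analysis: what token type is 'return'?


Pattern: reserved word
Type: KEYWORD


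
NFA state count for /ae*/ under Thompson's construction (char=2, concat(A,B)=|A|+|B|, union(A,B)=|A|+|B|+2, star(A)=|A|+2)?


Syntax tree has 2 char leaf(s), 0 union(s), 1 star(s)
chars contribute 2×2 = 4; each union adds +2; each star adds +2
Total: 4 + 0 + 2 = 6 states


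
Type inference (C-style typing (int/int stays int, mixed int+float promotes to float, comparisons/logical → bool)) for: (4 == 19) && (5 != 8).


Operand types: bool && bool
Rule: logical operators take bool operands and yield bool
Result type: bool


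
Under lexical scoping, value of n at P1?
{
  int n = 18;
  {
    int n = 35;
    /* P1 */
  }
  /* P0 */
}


n declared in the same block as P1
n = 35


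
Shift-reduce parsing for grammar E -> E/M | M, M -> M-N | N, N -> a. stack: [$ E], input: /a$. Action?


shift '/' to continue E -> E/M
Action: shift


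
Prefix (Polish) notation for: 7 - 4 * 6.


'*' binds tighter: tree is (- 7 (* 4 6))
Prefix: - 7 * 4 6


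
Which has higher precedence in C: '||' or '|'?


'|' is bitwise OR (level 3); '||' is logical OR (level 1)
Higher level binds tighter
'|' has higher precedence than '||'


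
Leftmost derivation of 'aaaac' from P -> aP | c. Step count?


Derivation: P => aP => aaP => aaaP => aaaaP => aaaac
Steps: 5


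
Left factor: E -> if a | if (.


Common prefix: 'if'
Factored: E -> if E', E' -> a | (


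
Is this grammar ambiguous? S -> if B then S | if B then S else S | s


dangling else: 'if B then if B then s else s' parses two ways
Ambiguous


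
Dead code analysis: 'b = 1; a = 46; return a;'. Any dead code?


b is assigned but never read
Dead: 'b = 1'


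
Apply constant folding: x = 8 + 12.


8 + 12 = 20 at compile time
Optimized: x = 20


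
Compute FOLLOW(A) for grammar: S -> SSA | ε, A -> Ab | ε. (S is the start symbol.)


$ ∈ FOLLOW(S). For each A -> αBβ: add FIRST(β)\{ε} to FOLLOW(B); if β nullable, add FOLLOW(A).
FOLLOW(A) = {$, b}


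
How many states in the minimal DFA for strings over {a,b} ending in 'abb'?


Track the longest suffix of input matching a prefix of 'abb': 4 classes (prefixes of length 0..3)
Minimal DFA: 4 states


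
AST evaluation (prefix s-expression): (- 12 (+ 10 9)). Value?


Evaluate inner: (+ 10 9) = 19
Evaluate root: (- 12 19) = -7
Result: -7


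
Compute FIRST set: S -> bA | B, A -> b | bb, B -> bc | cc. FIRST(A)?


Per alternative of A: FIRST(b) = {b}; FIRST(bb) = {b}
FIRST(A) = {b}


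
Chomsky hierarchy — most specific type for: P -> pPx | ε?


Single nonterminal LHS, but p^n x^n is not regular
Classification: Type 2 (Context-Free)


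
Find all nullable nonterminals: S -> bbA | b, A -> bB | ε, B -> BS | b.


A nonterminal is nullable iff some alternative derives ε (directly, or every symbol in it is nullable)
Nullable: {A}


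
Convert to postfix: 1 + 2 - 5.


Left to right (same or higher precedence on left)
Postfix: 1 2 + 5 -


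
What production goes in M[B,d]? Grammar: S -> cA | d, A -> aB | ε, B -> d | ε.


For [B, d]: 'd' ∈ FIRST(d)
Entry: B -> d


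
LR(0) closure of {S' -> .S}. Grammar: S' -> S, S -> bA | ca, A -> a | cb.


Start: S' -> .S
For each item with dot before a nonterminal B, add B -> .γ for every B-production
Closure: [S' -> .S, S -> .bA, S -> .ca]


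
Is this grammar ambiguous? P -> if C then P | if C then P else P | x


dangling else: 'if C then if C then x else x' parses two ways
Ambiguous


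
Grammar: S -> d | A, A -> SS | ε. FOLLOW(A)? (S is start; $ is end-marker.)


$ ∈ FOLLOW(S). For each A -> αBβ: add FIRST(β)\{ε} to FOLLOW(B); if β nullable, add FOLLOW(A).
FOLLOW(A) = {$, d}


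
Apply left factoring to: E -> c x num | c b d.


Common prefix: 'c'
Factored: E -> c E', E' -> x num | b d


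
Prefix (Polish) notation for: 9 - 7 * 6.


'*' binds tighter: tree is (- 9 (* 7 6))
Prefix: - 9 * 7 6


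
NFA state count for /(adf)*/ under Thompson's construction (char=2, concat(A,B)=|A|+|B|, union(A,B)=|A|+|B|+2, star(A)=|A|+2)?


Syntax tree has 3 char leaf(s), 0 union(s), 1 star(s)
chars contribute 3×2 = 6; each union adds +2; each star adds +2
Total: 6 + 0 + 2 = 8 states


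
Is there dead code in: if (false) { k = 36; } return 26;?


condition is constant false, so the whole block is unreachable
Dead: 'if (false) { k = 36; }'


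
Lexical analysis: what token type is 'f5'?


Pattern: letter/underscore followed by alphanumerics, not a keyword
Type: IDENTIFIER


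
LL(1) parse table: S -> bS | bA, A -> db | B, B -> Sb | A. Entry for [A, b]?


For [A, b]: 'b' ∈ FIRST(B)
Entry: A -> B


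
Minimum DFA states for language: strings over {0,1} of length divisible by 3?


Track length mod 3: states 0..2, accept at 0
Minimal DFA: 3 states


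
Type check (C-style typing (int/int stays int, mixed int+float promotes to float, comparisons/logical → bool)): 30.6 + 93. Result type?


Operand types: float + int
Rule: mixed int/float promotes to float; int/int stays int
Result type: float


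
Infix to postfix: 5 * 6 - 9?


Left to right (same or higher precedence on left)
Postfix: 5 6 * 9 -


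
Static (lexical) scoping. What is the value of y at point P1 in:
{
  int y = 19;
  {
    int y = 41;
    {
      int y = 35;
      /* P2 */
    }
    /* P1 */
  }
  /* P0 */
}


y declared in the same block as P1
y = 41


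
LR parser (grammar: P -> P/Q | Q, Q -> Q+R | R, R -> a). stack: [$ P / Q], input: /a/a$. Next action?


handle 'P/Q' on top; lookahead ∈ FOLLOW(P) = {/, $}
Action: reduce (P -> P/Q)


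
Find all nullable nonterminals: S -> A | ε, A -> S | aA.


A nonterminal is nullable iff some alternative derives ε (directly, or every symbol in it is nullable)
Nullable: {A, S}


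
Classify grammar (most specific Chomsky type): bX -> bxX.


LHS has context (more than one symbol) and |LHS| ≤ |RHS|
Classification: Type 1 (Context-Sensitive)


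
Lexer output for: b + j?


Scan left to right, longest-match per lexeme
Tokens: ID(b), OP(+), ID(j)


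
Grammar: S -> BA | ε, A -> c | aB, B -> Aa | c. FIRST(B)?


Per alternative of B: FIRST(Aa) = {a, c}; FIRST(c) = {c}
FIRST(B) = {a, c}


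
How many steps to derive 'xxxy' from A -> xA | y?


Derivation: A => xA => xxA => xxxA => xxxy
Steps: 4


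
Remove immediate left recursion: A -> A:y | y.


Left-recursive alternatives: A:y; non-recursive: y
Introduce A': A -> yA', A' -> :yA' | ε


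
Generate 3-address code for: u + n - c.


Break into single-operator statements:
t1 = u + n
t2 = t1 - c


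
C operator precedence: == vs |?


'==' is equality (level 6); '|' is bitwise OR (level 3)
Higher level binds tighter
'==' has higher precedence than '|'


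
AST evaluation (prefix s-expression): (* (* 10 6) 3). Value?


Evaluate inner: (* 10 6) = 60
Evaluate root: (* 60 3) = 180
Result: 180


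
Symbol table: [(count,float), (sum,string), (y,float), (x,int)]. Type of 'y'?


Lookup 'y' → type float


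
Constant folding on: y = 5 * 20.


5 * 20 = 100 at compile time
Optimized: y = 100


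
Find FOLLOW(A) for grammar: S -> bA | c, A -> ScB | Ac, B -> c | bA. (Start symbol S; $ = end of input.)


$ ∈ FOLLOW(S). For each A -> αBβ: add FIRST(β)\{ε} to FOLLOW(B); if β nullable, add FOLLOW(A).
FOLLOW(A) = {$, c}


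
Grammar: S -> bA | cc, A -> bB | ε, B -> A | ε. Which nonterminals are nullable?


A nonterminal is nullable iff some alternative derives ε (directly, or every symbol in it is nullable)
Nullable: {A, B}


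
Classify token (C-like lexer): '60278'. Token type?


Pattern: digits only
Type: INTEGER_LITERAL


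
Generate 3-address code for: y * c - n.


Break into single-operator statements:
t1 = y * c
t2 = t1 - n


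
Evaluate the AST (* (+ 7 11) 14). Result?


Evaluate inner: (+ 7 11) = 18
Evaluate root: (* 18 14) = 252
Result: 252


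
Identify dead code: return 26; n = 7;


statement follows a return and is unreachable
Dead: 'n = 7'


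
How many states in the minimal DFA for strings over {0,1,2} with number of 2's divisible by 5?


Track (count of 2) mod 5: states 0..4, accept at 0
Minimal DFA: 5 states


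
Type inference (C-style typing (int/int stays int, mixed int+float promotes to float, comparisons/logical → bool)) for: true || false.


Operand types: bool || bool
Rule: logical operators take bool operands and yield bool
Result type: bool


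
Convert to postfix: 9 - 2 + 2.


Left to right (same or higher precedence on left)
Postfix: 9 2 - 2 +


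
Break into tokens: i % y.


Scan left to right, longest-match per lexeme
Tokens: ID(i), OP(%), ID(y)


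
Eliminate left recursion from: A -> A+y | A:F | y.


Left-recursive alternatives: A+y, A:F; non-recursive: y
Introduce A': A -> yA', A' -> +yA' | :FA' | ε


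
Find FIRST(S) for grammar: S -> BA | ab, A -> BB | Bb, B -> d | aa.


Per alternative of S: FIRST(BA) = {a, d}; FIRST(ab) = {a}
FIRST(S) = {a, d}


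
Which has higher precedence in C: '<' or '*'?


'*' is multiplicative (level 10); '<' is relational (level 7)
Higher level binds tighter
'*' has higher precedence than '<'


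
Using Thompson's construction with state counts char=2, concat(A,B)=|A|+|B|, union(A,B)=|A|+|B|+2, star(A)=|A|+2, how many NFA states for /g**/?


Syntax tree has 1 char leaf(s), 0 union(s), 2 star(s)
chars contribute 1×2 = 2; each union adds +2; each star adds +2
Total: 2 + 0 + 4 = 6 states


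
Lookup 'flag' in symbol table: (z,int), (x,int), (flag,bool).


Lookup 'flag' → type bool


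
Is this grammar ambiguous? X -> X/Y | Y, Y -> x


precedence layered via separate nonterminal Y: deterministic
Unambiguous


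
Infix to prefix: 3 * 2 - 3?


left-to-right (same/higher precedence on left): tree is (- (* 3 2) 3)
Prefix: - * 3 2 3


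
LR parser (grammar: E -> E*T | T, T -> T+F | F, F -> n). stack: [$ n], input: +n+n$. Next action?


'n' on top is the handle for F -> n
Action: reduce (F -> n)


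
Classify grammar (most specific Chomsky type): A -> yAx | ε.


Single nonterminal LHS, but y^n x^n is not regular
Classification: Type 2 (Context-Free)


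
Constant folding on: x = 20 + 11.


20 + 11 = 31 at compile time
Optimized: x = 31


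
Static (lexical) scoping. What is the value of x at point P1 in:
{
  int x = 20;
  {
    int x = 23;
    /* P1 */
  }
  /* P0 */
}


x declared in the same block as P1
x = 23


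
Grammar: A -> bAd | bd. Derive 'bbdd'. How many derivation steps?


Derivation: A => bAd => bbdd
Steps: 2


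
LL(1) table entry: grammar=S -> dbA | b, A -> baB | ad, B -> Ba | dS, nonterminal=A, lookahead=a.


For [A, a]: 'a' ∈ FIRST(ad)
Entry: A -> ad


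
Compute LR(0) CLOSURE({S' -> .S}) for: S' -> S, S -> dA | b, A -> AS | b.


Start: S' -> .S
For each item with dot before a nonterminal B, add B -> .γ for every B-production
Closure: [S' -> .S, S -> .dA, S -> .b]


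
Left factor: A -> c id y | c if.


Common prefix: 'c'
Factored: A -> c A', A' -> id y | if


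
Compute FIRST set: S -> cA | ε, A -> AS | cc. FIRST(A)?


Per alternative of A: FIRST(AS) = {c}; FIRST(cc) = {c}
FIRST(A) = {c}


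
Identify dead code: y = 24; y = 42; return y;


first assignment to y is overwritten before any read
Dead: 'y = 24'


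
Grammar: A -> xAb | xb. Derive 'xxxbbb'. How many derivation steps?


Derivation: A => xAb => xxAbb => xxxbbb
Steps: 3


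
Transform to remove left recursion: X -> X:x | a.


Left-recursive alternatives: X:x; non-recursive: a
Introduce X': X -> aX', X' -> :xX' | ε


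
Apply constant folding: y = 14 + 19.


14 + 19 = 33 at compile time
Optimized: y = 33


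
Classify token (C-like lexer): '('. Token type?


Pattern: delimiter/punctuation
Type: PUNCTUATION


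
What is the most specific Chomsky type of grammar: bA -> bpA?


LHS has context (more than one symbol) and |LHS| ≤ |RHS|
Classification: Type 1 (Context-Sensitive)


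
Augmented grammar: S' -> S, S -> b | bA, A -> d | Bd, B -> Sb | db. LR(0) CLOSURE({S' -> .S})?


Start: S' -> .S
For each item with dot before a nonterminal B, add B -> .γ for every B-production
Closure: [S' -> .S, S -> .b, S -> .bA]


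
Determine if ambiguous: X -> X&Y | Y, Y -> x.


precedence layered via separate nonterminal Y: deterministic
Unambiguous


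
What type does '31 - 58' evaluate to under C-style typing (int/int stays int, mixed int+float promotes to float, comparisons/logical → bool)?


Operand types: int - int
Rule: mixed int/float promotes to float; int/int stays int
Result type: int


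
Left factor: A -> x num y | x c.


Common prefix: 'x'
Factored: A -> x A', A' -> num y | c


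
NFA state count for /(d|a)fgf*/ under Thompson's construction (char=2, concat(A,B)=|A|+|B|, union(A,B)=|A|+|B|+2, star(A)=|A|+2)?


Syntax tree has 5 char leaf(s), 1 union(s), 1 star(s)
chars contribute 5×2 = 10; each union adds +2; each star adds +2
Total: 10 + 2 + 2 = 14 states


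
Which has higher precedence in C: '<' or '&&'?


'<' is relational (level 7); '&&' is logical AND (level 2)
Higher level binds tighter
'<' has higher precedence than '&&'


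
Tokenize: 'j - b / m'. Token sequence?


Scan left to right, longest-match per lexeme
Tokens: ID(j), OP(-), ID(b), OP(/), ID(m)


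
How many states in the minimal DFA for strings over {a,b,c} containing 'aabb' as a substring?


KMP-style automaton: 4 progress states + 1 absorbing accept = 5
Minimal DFA: 5 states


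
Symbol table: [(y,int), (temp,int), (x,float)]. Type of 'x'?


Lookup 'x' → type float


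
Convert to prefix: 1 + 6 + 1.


left-to-right (same/higher precedence on left): tree is (+ (+ 1 6) 1)
Prefix: + + 1 6 1


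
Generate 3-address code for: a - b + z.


Break into single-operator statements:
t1 = a - b
t2 = t1 + z


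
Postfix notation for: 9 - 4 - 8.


Left to right (same or higher precedence on left)
Postfix: 9 4 - 8 -


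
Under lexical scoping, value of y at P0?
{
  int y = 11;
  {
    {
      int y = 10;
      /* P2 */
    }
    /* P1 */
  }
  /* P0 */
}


y declared in the same block as P0
y = 11


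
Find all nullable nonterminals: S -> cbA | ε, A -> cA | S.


A nonterminal is nullable iff some alternative derives ε (directly, or every symbol in it is nullable)
Nullable: {A, S}


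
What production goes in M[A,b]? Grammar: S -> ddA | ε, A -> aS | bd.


For [A, b]: 'b' ∈ FIRST(bd)
Entry: A -> bd


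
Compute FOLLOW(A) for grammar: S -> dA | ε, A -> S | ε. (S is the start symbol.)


$ ∈ FOLLOW(S). For each A -> αBβ: add FIRST(β)\{ε} to FOLLOW(B); if β nullable, add FOLLOW(A).
FOLLOW(A) = {$}


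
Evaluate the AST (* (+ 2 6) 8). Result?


Evaluate inner: (+ 2 6) = 8
Evaluate root: (* 8 8) = 64
Result: 64


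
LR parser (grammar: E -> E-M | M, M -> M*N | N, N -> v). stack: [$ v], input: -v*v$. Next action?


'v' on top is the handle for N -> v
Action: reduce (N -> v)


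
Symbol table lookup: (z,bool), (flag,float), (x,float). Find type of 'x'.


Lookup 'x' → type float


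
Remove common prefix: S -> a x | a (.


Common prefix: 'a'
Factored: S -> a S', S' -> x | (


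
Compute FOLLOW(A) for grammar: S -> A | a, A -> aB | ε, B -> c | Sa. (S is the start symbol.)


$ ∈ FOLLOW(S). For each A -> αBβ: add FIRST(β)\{ε} to FOLLOW(B); if β nullable, add FOLLOW(A).
FOLLOW(A) = {$, a}


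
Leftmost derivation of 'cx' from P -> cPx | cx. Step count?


Derivation: P => cx
Steps: 1


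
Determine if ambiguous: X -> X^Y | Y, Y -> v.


precedence layered via separate nonterminal Y: deterministic
Unambiguous


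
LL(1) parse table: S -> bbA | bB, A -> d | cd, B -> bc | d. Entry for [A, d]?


For [A, d]: 'd' ∈ FIRST(d)
Entry: A -> d


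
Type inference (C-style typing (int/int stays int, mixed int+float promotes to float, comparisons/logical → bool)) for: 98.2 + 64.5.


Operand types: float + float
Rule: mixed int/float promotes to float; int/int stays int
Result type: float


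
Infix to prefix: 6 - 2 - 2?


left-to-right (same/higher precedence on left): tree is (- (- 6 2) 2)
Prefix: - - 6 2 2


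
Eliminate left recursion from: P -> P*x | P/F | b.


Left-recursive alternatives: P*x, P/F; non-recursive: b
Introduce P': P -> bP', P' -> *xP' | /FP' | ε


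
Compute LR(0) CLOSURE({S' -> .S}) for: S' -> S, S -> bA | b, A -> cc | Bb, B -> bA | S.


Start: S' -> .S
For each item with dot before a nonterminal B, add B -> .γ for every B-production
Closure: [S' -> .S, S -> .bA, S -> .b]


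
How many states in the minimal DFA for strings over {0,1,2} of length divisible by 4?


Track length mod 4: states 0..3, accept at 0
Minimal DFA: 4 states


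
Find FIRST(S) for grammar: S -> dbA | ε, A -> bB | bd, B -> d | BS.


Per alternative of S: FIRST(dbA) = {d}; FIRST(ε) = {ε}
FIRST(S) = {d, ε}


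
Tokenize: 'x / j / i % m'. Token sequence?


Scan left to right, longest-match per lexeme
Tokens: ID(x), OP(/), ID(j), OP(/), ID(i), OP(%), ID(m)


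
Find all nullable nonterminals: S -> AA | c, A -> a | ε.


A nonterminal is nullable iff some alternative derives ε (directly, or every symbol in it is nullable)
Nullable: {A, S}


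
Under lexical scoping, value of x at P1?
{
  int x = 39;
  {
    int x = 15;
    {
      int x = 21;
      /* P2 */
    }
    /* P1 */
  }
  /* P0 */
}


x declared in the same block as P1
x = 15


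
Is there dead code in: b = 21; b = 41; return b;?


first assignment to b is overwritten before any read
Dead: 'b = 21'


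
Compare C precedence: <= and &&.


'<=' is relational (level 7); '&&' is logical AND (level 2)
Higher level binds tighter
'<=' has higher precedence than '&&'


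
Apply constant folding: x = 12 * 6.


12 * 6 = 72 at compile time
Optimized: x = 72


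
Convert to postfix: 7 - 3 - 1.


Left to right (same or higher precedence on left)
Postfix: 7 3 - 1 -


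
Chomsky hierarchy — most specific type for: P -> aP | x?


Right-linear: every RHS is a terminal or a terminal followed by one nonterminal
Classification: Type 3 (Regular)


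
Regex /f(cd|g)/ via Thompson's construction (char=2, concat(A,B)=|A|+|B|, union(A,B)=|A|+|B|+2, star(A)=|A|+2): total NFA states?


Syntax tree has 4 char leaf(s), 1 union(s), 0 star(s)
chars contribute 4×2 = 8; each union adds +2; each star adds +2
Total: 8 + 2 + 0 = 10 states


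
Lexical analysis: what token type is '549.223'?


Pattern: digits with a decimal point
Type: FLOAT_LITERAL


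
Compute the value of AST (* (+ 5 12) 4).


Evaluate inner: (+ 5 12) = 17
Evaluate root: (* 17 4) = 68
Result: 68


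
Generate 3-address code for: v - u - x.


Break into single-operator statements:
t1 = v - u
t2 = t1 - x


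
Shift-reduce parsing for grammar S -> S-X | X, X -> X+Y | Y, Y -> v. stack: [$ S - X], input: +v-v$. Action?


'+' can extend X; shift to build X -> X+Y
Action: shift


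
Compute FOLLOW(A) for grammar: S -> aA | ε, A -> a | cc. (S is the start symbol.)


$ ∈ FOLLOW(S). For each A -> αBβ: add FIRST(β)\{ε} to FOLLOW(B); if β nullable, add FOLLOW(A).
FOLLOW(A) = {$}


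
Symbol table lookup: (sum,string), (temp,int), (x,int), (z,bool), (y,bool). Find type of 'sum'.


Lookup 'sum' → type string


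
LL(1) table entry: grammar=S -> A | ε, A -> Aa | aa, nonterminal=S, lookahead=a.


For [S, a]: 'a' ∈ FIRST(A)
Entry: S -> A


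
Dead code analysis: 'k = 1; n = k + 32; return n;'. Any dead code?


k is read by n's definition; n is returned
No dead code


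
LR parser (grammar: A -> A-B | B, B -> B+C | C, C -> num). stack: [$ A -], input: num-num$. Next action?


no handle ('A-' is not any RHS); shift 'num'
Action: shift


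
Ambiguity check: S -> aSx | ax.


balanced a^n…x^n: each string has a unique parse
Unambiguous


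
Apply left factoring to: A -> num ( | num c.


Common prefix: 'num'
Factored: A -> num A', A' -> ( | c


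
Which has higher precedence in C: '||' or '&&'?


'&&' is logical AND (level 2); '||' is logical OR (level 1)
Higher level binds tighter
'&&' has higher precedence than '||'


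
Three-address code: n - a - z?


Break into single-operator statements:
t1 = n - a
t2 = t1 - z


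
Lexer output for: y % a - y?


Scan left to right, longest-match per lexeme
Tokens: ID(y), OP(%), ID(a), OP(-), ID(y)


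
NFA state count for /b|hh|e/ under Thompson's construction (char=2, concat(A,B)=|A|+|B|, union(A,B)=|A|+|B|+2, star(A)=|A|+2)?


Syntax tree has 4 char leaf(s), 2 union(s), 0 star(s)
chars contribute 4×2 = 8; each union adds +2; each star adds +2
Total: 8 + 4 + 0 = 12 states


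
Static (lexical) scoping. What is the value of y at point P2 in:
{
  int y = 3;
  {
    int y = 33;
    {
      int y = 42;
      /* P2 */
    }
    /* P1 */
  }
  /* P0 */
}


y declared in the same block as P2
y = 42


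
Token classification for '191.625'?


Pattern: digits with a decimal point
Type: FLOAT_LITERAL


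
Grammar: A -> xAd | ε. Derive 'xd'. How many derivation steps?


Derivation: A => xAd => xd
Steps: 2


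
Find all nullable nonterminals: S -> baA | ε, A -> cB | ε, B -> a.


A nonterminal is nullable iff some alternative derives ε (directly, or every symbol in it is nullable)
Nullable: {A, S}


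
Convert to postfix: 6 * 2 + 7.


Left to right (same or higher precedence on left)
Postfix: 6 2 * 7 +


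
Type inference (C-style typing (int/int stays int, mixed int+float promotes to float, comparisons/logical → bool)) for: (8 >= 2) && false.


Operand types: bool && bool
Rule: logical operators take bool operands and yield bool
Result type: bool


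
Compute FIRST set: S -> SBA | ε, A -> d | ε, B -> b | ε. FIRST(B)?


Per alternative of B: FIRST(b) = {b}; FIRST(ε) = {ε}
FIRST(B) = {b, ε}


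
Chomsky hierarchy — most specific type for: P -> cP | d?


Right-linear: every RHS is a terminal or a terminal followed by one nonterminal
Classification: Type 3 (Regular)


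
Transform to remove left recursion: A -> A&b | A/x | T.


Left-recursive alternatives: A&b, A/x; non-recursive: T
Introduce A': A -> TA', A' -> &bA' | /xA' | ε


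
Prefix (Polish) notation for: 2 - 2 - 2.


left-to-right (same/higher precedence on left): tree is (- (- 2 2) 2)
Prefix: - - 2 2 2


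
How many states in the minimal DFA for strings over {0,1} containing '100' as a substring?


KMP-style automaton: 3 progress states + 1 absorbing accept = 4
Minimal DFA: 4 states


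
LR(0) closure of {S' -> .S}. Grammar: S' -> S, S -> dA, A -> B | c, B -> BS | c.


Start: S' -> .S
For each item with dot before a nonterminal B, add B -> .γ for every B-production
Closure: [S' -> .S, S -> .dA]


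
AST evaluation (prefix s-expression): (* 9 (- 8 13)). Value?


Evaluate inner: (- 8 13) = -5
Evaluate root: (* 9 -5) = -45
Result: -45


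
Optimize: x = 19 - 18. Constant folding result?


19 - 18 = 1 at compile time
Optimized: x = 1


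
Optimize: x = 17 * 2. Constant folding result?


17 * 2 = 34 at compile time
Optimized: x = 34


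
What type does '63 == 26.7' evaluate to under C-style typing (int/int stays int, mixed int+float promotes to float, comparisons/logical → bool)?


Operand types: int == float
Rule: comparison yields bool
Result type: bool


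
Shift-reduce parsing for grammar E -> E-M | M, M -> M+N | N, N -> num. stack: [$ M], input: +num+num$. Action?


shift '+' to continue M -> M+N
Action: shift


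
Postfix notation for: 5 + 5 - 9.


Left to right (same or higher precedence on left)
Postfix: 5 5 + 9 -


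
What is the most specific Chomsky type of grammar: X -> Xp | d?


Left-linear: every RHS is a terminal or one nonterminal followed by a terminal
Classification: Type 3 (Regular)


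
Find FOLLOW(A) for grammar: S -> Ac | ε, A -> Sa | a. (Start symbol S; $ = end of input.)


$ ∈ FOLLOW(S). For each A -> αBβ: add FIRST(β)\{ε} to FOLLOW(B); if β nullable, add FOLLOW(A).
FOLLOW(A) = {c}


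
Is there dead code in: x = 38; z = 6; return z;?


x is assigned but never read
Dead: 'x = 38'


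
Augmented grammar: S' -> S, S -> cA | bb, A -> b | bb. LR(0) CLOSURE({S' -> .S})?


Start: S' -> .S
For each item with dot before a nonterminal B, add B -> .γ for every B-production
Closure: [S' -> .S, S -> .cA, S -> .bb]


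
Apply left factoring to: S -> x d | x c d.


Common prefix: 'x'
Factored: S -> x S', S' -> d | c d


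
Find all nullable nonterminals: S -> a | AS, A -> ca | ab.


A nonterminal is nullable iff some alternative derives ε (directly, or every symbol in it is nullable)
Nullable: {}


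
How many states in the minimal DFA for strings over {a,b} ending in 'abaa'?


Track the longest suffix of input matching a prefix of 'abaa': 5 classes (prefixes of length 0..4)
Minimal DFA: 5 states


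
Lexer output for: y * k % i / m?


Scan left to right, longest-match per lexeme
Tokens: ID(y), OP(*), ID(k), OP(%), ID(i), OP(/), ID(m)


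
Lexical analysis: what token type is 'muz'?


Pattern: letter/underscore followed by alphanumerics, not a keyword
Type: IDENTIFIER


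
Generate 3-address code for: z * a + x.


Break into single-operator statements:
t1 = z * a
t2 = t1 + x


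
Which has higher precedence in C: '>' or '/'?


'/' is multiplicative (level 10); '>' is relational (level 7)
Higher level binds tighter
'/' has higher precedence than '>'


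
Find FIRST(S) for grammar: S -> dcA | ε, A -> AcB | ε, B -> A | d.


Per alternative of S: FIRST(dcA) = {d}; FIRST(ε) = {ε}
FIRST(S) = {d, ε}


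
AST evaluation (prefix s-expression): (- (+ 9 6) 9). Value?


Evaluate inner: (+ 9 6) = 15
Evaluate root: (- 15 9) = 6
Result: 6


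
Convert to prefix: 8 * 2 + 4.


left-to-right (same/higher precedence on left): tree is (+ (* 8 2) 4)
Prefix: + * 8 2 4


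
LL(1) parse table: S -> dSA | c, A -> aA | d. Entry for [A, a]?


For [A, a]: 'a' ∈ FIRST(aA)
Entry: A -> aA


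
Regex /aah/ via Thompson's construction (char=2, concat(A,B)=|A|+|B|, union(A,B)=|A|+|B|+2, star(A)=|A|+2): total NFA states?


Syntax tree has 3 char leaf(s), 0 union(s), 0 star(s)
chars contribute 3×2 = 6; each union adds +2; each star adds +2
Total: 6 + 0 + 0 = 6 states


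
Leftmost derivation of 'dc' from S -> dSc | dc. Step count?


Derivation: S => dc
Steps: 1


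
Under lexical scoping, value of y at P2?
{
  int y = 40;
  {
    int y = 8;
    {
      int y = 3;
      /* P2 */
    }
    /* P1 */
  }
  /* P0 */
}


y declared in the same block as P2
y = 3


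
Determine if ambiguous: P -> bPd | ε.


balanced b^n…d^n: each string has a unique parse
Unambiguous


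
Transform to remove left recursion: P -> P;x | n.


Left-recursive alternatives: P;x; non-recursive: n
Introduce P': P -> nP', P' -> ;xP' | ε
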